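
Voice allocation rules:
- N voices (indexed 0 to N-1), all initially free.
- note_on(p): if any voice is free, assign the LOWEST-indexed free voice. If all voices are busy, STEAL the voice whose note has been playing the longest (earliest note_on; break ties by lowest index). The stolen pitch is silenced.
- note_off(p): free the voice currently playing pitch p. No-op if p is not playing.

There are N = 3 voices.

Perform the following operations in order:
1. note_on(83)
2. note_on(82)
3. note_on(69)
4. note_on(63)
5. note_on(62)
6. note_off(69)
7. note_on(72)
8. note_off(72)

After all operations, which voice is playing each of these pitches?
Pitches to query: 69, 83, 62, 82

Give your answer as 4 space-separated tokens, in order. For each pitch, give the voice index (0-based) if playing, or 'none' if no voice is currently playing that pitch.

Answer: none none 1 none

Derivation:
Op 1: note_on(83): voice 0 is free -> assigned | voices=[83 - -]
Op 2: note_on(82): voice 1 is free -> assigned | voices=[83 82 -]
Op 3: note_on(69): voice 2 is free -> assigned | voices=[83 82 69]
Op 4: note_on(63): all voices busy, STEAL voice 0 (pitch 83, oldest) -> assign | voices=[63 82 69]
Op 5: note_on(62): all voices busy, STEAL voice 1 (pitch 82, oldest) -> assign | voices=[63 62 69]
Op 6: note_off(69): free voice 2 | voices=[63 62 -]
Op 7: note_on(72): voice 2 is free -> assigned | voices=[63 62 72]
Op 8: note_off(72): free voice 2 | voices=[63 62 -]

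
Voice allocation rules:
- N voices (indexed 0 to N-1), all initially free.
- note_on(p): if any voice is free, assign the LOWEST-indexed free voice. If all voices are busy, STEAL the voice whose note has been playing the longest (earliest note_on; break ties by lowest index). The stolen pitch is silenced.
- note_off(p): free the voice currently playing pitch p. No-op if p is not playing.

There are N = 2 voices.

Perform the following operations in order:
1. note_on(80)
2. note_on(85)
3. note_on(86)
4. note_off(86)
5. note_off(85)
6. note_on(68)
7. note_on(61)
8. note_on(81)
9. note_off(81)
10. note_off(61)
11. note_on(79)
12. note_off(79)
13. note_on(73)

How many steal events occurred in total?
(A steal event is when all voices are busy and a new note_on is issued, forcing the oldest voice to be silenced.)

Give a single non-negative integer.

Answer: 2

Derivation:
Op 1: note_on(80): voice 0 is free -> assigned | voices=[80 -]
Op 2: note_on(85): voice 1 is free -> assigned | voices=[80 85]
Op 3: note_on(86): all voices busy, STEAL voice 0 (pitch 80, oldest) -> assign | voices=[86 85]
Op 4: note_off(86): free voice 0 | voices=[- 85]
Op 5: note_off(85): free voice 1 | voices=[- -]
Op 6: note_on(68): voice 0 is free -> assigned | voices=[68 -]
Op 7: note_on(61): voice 1 is free -> assigned | voices=[68 61]
Op 8: note_on(81): all voices busy, STEAL voice 0 (pitch 68, oldest) -> assign | voices=[81 61]
Op 9: note_off(81): free voice 0 | voices=[- 61]
Op 10: note_off(61): free voice 1 | voices=[- -]
Op 11: note_on(79): voice 0 is free -> assigned | voices=[79 -]
Op 12: note_off(79): free voice 0 | voices=[- -]
Op 13: note_on(73): voice 0 is free -> assigned | voices=[73 -]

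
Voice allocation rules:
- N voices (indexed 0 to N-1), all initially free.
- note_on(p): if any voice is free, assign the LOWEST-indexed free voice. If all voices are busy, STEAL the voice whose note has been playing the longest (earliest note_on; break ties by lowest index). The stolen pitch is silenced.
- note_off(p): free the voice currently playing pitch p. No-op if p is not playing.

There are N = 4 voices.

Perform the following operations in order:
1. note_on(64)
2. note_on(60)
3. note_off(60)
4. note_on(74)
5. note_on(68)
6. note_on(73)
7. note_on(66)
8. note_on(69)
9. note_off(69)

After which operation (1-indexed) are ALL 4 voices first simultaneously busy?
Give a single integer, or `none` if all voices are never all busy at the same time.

Answer: 6

Derivation:
Op 1: note_on(64): voice 0 is free -> assigned | voices=[64 - - -]
Op 2: note_on(60): voice 1 is free -> assigned | voices=[64 60 - -]
Op 3: note_off(60): free voice 1 | voices=[64 - - -]
Op 4: note_on(74): voice 1 is free -> assigned | voices=[64 74 - -]
Op 5: note_on(68): voice 2 is free -> assigned | voices=[64 74 68 -]
Op 6: note_on(73): voice 3 is free -> assigned | voices=[64 74 68 73]
Op 7: note_on(66): all voices busy, STEAL voice 0 (pitch 64, oldest) -> assign | voices=[66 74 68 73]
Op 8: note_on(69): all voices busy, STEAL voice 1 (pitch 74, oldest) -> assign | voices=[66 69 68 73]
Op 9: note_off(69): free voice 1 | voices=[66 - 68 73]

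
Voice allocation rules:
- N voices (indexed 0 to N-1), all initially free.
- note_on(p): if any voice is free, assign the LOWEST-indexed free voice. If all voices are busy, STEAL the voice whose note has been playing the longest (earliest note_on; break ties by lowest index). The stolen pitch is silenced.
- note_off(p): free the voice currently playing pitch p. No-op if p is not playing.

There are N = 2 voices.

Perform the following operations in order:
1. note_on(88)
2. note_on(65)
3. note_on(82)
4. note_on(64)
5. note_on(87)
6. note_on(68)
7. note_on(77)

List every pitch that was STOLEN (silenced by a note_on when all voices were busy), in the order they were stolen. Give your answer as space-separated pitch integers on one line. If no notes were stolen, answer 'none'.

Answer: 88 65 82 64 87

Derivation:
Op 1: note_on(88): voice 0 is free -> assigned | voices=[88 -]
Op 2: note_on(65): voice 1 is free -> assigned | voices=[88 65]
Op 3: note_on(82): all voices busy, STEAL voice 0 (pitch 88, oldest) -> assign | voices=[82 65]
Op 4: note_on(64): all voices busy, STEAL voice 1 (pitch 65, oldest) -> assign | voices=[82 64]
Op 5: note_on(87): all voices busy, STEAL voice 0 (pitch 82, oldest) -> assign | voices=[87 64]
Op 6: note_on(68): all voices busy, STEAL voice 1 (pitch 64, oldest) -> assign | voices=[87 68]
Op 7: note_on(77): all voices busy, STEAL voice 0 (pitch 87, oldest) -> assign | voices=[77 68]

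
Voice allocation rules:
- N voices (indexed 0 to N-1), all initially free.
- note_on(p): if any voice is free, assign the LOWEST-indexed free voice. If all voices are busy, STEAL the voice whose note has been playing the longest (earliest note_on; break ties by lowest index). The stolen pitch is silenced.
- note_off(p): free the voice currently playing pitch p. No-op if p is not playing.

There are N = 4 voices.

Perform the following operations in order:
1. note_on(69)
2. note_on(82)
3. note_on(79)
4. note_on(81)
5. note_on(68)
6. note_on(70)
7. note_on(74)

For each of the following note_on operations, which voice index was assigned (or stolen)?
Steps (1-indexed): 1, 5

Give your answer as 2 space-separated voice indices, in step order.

Answer: 0 0

Derivation:
Op 1: note_on(69): voice 0 is free -> assigned | voices=[69 - - -]
Op 2: note_on(82): voice 1 is free -> assigned | voices=[69 82 - -]
Op 3: note_on(79): voice 2 is free -> assigned | voices=[69 82 79 -]
Op 4: note_on(81): voice 3 is free -> assigned | voices=[69 82 79 81]
Op 5: note_on(68): all voices busy, STEAL voice 0 (pitch 69, oldest) -> assign | voices=[68 82 79 81]
Op 6: note_on(70): all voices busy, STEAL voice 1 (pitch 82, oldest) -> assign | voices=[68 70 79 81]
Op 7: note_on(74): all voices busy, STEAL voice 2 (pitch 79, oldest) -> assign | voices=[68 70 74 81]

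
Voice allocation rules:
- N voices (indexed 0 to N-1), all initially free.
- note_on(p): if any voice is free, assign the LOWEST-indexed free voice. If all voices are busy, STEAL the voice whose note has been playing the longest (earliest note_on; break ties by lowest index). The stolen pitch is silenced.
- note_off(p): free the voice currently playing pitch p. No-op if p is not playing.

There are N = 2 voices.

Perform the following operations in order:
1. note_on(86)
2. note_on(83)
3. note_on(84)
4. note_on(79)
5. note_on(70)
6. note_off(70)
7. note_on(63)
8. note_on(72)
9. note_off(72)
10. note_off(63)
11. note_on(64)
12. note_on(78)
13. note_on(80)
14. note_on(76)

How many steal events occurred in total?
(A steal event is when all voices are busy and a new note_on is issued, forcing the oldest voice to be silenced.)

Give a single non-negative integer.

Op 1: note_on(86): voice 0 is free -> assigned | voices=[86 -]
Op 2: note_on(83): voice 1 is free -> assigned | voices=[86 83]
Op 3: note_on(84): all voices busy, STEAL voice 0 (pitch 86, oldest) -> assign | voices=[84 83]
Op 4: note_on(79): all voices busy, STEAL voice 1 (pitch 83, oldest) -> assign | voices=[84 79]
Op 5: note_on(70): all voices busy, STEAL voice 0 (pitch 84, oldest) -> assign | voices=[70 79]
Op 6: note_off(70): free voice 0 | voices=[- 79]
Op 7: note_on(63): voice 0 is free -> assigned | voices=[63 79]
Op 8: note_on(72): all voices busy, STEAL voice 1 (pitch 79, oldest) -> assign | voices=[63 72]
Op 9: note_off(72): free voice 1 | voices=[63 -]
Op 10: note_off(63): free voice 0 | voices=[- -]
Op 11: note_on(64): voice 0 is free -> assigned | voices=[64 -]
Op 12: note_on(78): voice 1 is free -> assigned | voices=[64 78]
Op 13: note_on(80): all voices busy, STEAL voice 0 (pitch 64, oldest) -> assign | voices=[80 78]
Op 14: note_on(76): all voices busy, STEAL voice 1 (pitch 78, oldest) -> assign | voices=[80 76]

Answer: 6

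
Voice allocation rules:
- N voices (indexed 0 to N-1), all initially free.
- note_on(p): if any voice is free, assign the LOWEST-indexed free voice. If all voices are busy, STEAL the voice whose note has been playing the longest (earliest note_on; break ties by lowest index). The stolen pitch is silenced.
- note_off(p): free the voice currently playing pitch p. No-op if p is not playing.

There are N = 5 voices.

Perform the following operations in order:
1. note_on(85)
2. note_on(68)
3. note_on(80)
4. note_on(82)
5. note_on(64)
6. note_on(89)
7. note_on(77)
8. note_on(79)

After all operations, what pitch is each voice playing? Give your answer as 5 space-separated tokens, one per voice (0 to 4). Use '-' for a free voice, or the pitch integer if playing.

Answer: 89 77 79 82 64

Derivation:
Op 1: note_on(85): voice 0 is free -> assigned | voices=[85 - - - -]
Op 2: note_on(68): voice 1 is free -> assigned | voices=[85 68 - - -]
Op 3: note_on(80): voice 2 is free -> assigned | voices=[85 68 80 - -]
Op 4: note_on(82): voice 3 is free -> assigned | voices=[85 68 80 82 -]
Op 5: note_on(64): voice 4 is free -> assigned | voices=[85 68 80 82 64]
Op 6: note_on(89): all voices busy, STEAL voice 0 (pitch 85, oldest) -> assign | voices=[89 68 80 82 64]
Op 7: note_on(77): all voices busy, STEAL voice 1 (pitch 68, oldest) -> assign | voices=[89 77 80 82 64]
Op 8: note_on(79): all voices busy, STEAL voice 2 (pitch 80, oldest) -> assign | voices=[89 77 79 82 64]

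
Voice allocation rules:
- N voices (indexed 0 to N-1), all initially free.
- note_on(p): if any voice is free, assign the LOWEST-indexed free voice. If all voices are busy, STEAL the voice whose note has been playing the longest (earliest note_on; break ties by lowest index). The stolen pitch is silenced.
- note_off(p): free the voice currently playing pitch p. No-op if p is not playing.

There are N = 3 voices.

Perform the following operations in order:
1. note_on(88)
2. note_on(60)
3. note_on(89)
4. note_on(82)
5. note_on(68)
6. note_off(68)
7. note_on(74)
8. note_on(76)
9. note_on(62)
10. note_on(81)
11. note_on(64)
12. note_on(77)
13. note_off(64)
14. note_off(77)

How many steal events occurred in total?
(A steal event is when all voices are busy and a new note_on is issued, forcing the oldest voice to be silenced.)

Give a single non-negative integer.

Answer: 7

Derivation:
Op 1: note_on(88): voice 0 is free -> assigned | voices=[88 - -]
Op 2: note_on(60): voice 1 is free -> assigned | voices=[88 60 -]
Op 3: note_on(89): voice 2 is free -> assigned | voices=[88 60 89]
Op 4: note_on(82): all voices busy, STEAL voice 0 (pitch 88, oldest) -> assign | voices=[82 60 89]
Op 5: note_on(68): all voices busy, STEAL voice 1 (pitch 60, oldest) -> assign | voices=[82 68 89]
Op 6: note_off(68): free voice 1 | voices=[82 - 89]
Op 7: note_on(74): voice 1 is free -> assigned | voices=[82 74 89]
Op 8: note_on(76): all voices busy, STEAL voice 2 (pitch 89, oldest) -> assign | voices=[82 74 76]
Op 9: note_on(62): all voices busy, STEAL voice 0 (pitch 82, oldest) -> assign | voices=[62 74 76]
Op 10: note_on(81): all voices busy, STEAL voice 1 (pitch 74, oldest) -> assign | voices=[62 81 76]
Op 11: note_on(64): all voices busy, STEAL voice 2 (pitch 76, oldest) -> assign | voices=[62 81 64]
Op 12: note_on(77): all voices busy, STEAL voice 0 (pitch 62, oldest) -> assign | voices=[77 81 64]
Op 13: note_off(64): free voice 2 | voices=[77 81 -]
Op 14: note_off(77): free voice 0 | voices=[- 81 -]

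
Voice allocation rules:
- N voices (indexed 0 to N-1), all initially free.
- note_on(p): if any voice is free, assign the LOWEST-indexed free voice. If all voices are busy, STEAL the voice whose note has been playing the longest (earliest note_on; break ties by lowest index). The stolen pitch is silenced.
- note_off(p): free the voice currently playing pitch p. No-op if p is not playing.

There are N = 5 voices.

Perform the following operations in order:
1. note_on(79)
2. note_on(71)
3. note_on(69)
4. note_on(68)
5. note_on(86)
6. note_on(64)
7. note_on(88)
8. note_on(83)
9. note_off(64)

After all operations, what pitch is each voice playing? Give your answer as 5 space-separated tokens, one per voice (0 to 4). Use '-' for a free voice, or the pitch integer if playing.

Answer: - 88 83 68 86

Derivation:
Op 1: note_on(79): voice 0 is free -> assigned | voices=[79 - - - -]
Op 2: note_on(71): voice 1 is free -> assigned | voices=[79 71 - - -]
Op 3: note_on(69): voice 2 is free -> assigned | voices=[79 71 69 - -]
Op 4: note_on(68): voice 3 is free -> assigned | voices=[79 71 69 68 -]
Op 5: note_on(86): voice 4 is free -> assigned | voices=[79 71 69 68 86]
Op 6: note_on(64): all voices busy, STEAL voice 0 (pitch 79, oldest) -> assign | voices=[64 71 69 68 86]
Op 7: note_on(88): all voices busy, STEAL voice 1 (pitch 71, oldest) -> assign | voices=[64 88 69 68 86]
Op 8: note_on(83): all voices busy, STEAL voice 2 (pitch 69, oldest) -> assign | voices=[64 88 83 68 86]
Op 9: note_off(64): free voice 0 | voices=[- 88 83 68 86]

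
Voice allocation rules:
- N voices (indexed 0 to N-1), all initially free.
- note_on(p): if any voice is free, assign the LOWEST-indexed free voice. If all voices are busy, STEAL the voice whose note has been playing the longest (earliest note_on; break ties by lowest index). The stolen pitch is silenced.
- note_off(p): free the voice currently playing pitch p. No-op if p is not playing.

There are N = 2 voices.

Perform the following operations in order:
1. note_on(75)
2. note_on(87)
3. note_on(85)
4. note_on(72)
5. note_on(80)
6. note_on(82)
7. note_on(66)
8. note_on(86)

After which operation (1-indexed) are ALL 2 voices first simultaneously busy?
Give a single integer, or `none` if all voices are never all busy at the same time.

Answer: 2

Derivation:
Op 1: note_on(75): voice 0 is free -> assigned | voices=[75 -]
Op 2: note_on(87): voice 1 is free -> assigned | voices=[75 87]
Op 3: note_on(85): all voices busy, STEAL voice 0 (pitch 75, oldest) -> assign | voices=[85 87]
Op 4: note_on(72): all voices busy, STEAL voice 1 (pitch 87, oldest) -> assign | voices=[85 72]
Op 5: note_on(80): all voices busy, STEAL voice 0 (pitch 85, oldest) -> assign | voices=[80 72]
Op 6: note_on(82): all voices busy, STEAL voice 1 (pitch 72, oldest) -> assign | voices=[80 82]
Op 7: note_on(66): all voices busy, STEAL voice 0 (pitch 80, oldest) -> assign | voices=[66 82]
Op 8: note_on(86): all voices busy, STEAL voice 1 (pitch 82, oldest) -> assign | voices=[66 86]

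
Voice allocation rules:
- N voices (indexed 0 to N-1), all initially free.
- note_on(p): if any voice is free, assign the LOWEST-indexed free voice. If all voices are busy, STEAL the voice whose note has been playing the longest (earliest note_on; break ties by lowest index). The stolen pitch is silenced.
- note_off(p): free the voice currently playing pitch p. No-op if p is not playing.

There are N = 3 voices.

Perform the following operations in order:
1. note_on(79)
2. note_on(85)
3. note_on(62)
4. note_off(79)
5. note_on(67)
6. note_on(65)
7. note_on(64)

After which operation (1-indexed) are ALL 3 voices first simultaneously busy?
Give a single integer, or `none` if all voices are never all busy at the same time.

Answer: 3

Derivation:
Op 1: note_on(79): voice 0 is free -> assigned | voices=[79 - -]
Op 2: note_on(85): voice 1 is free -> assigned | voices=[79 85 -]
Op 3: note_on(62): voice 2 is free -> assigned | voices=[79 85 62]
Op 4: note_off(79): free voice 0 | voices=[- 85 62]
Op 5: note_on(67): voice 0 is free -> assigned | voices=[67 85 62]
Op 6: note_on(65): all voices busy, STEAL voice 1 (pitch 85, oldest) -> assign | voices=[67 65 62]
Op 7: note_on(64): all voices busy, STEAL voice 2 (pitch 62, oldest) -> assign | voices=[67 65 64]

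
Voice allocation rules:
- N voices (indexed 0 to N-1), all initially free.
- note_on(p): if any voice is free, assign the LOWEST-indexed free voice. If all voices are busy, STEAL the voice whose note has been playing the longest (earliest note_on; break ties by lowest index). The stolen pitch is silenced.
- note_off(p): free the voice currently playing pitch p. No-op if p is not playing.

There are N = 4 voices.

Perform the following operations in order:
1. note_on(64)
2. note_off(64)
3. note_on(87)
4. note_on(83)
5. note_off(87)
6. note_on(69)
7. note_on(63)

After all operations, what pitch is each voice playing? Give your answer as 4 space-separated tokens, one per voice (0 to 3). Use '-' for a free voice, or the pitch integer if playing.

Answer: 69 83 63 -

Derivation:
Op 1: note_on(64): voice 0 is free -> assigned | voices=[64 - - -]
Op 2: note_off(64): free voice 0 | voices=[- - - -]
Op 3: note_on(87): voice 0 is free -> assigned | voices=[87 - - -]
Op 4: note_on(83): voice 1 is free -> assigned | voices=[87 83 - -]
Op 5: note_off(87): free voice 0 | voices=[- 83 - -]
Op 6: note_on(69): voice 0 is free -> assigned | voices=[69 83 - -]
Op 7: note_on(63): voice 2 is free -> assigned | voices=[69 83 63 -]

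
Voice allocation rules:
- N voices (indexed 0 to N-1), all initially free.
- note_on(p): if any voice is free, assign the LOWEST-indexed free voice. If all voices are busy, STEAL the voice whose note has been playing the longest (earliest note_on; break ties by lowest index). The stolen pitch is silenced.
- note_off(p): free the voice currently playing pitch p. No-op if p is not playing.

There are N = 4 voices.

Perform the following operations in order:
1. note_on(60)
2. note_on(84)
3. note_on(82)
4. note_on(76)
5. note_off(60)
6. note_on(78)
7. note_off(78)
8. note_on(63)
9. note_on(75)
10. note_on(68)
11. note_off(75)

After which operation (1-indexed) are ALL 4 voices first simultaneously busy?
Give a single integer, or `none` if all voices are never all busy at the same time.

Answer: 4

Derivation:
Op 1: note_on(60): voice 0 is free -> assigned | voices=[60 - - -]
Op 2: note_on(84): voice 1 is free -> assigned | voices=[60 84 - -]
Op 3: note_on(82): voice 2 is free -> assigned | voices=[60 84 82 -]
Op 4: note_on(76): voice 3 is free -> assigned | voices=[60 84 82 76]
Op 5: note_off(60): free voice 0 | voices=[- 84 82 76]
Op 6: note_on(78): voice 0 is free -> assigned | voices=[78 84 82 76]
Op 7: note_off(78): free voice 0 | voices=[- 84 82 76]
Op 8: note_on(63): voice 0 is free -> assigned | voices=[63 84 82 76]
Op 9: note_on(75): all voices busy, STEAL voice 1 (pitch 84, oldest) -> assign | voices=[63 75 82 76]
Op 10: note_on(68): all voices busy, STEAL voice 2 (pitch 82, oldest) -> assign | voices=[63 75 68 76]
Op 11: note_off(75): free voice 1 | voices=[63 - 68 76]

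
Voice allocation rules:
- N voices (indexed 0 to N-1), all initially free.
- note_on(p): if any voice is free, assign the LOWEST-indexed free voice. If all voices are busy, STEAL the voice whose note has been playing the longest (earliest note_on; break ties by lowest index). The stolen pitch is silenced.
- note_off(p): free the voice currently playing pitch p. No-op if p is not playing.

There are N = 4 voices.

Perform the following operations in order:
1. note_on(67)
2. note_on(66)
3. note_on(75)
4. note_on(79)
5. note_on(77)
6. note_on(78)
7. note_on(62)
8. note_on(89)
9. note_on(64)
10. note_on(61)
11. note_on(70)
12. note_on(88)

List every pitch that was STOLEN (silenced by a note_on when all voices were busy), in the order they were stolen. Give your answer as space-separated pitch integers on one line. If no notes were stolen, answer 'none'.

Op 1: note_on(67): voice 0 is free -> assigned | voices=[67 - - -]
Op 2: note_on(66): voice 1 is free -> assigned | voices=[67 66 - -]
Op 3: note_on(75): voice 2 is free -> assigned | voices=[67 66 75 -]
Op 4: note_on(79): voice 3 is free -> assigned | voices=[67 66 75 79]
Op 5: note_on(77): all voices busy, STEAL voice 0 (pitch 67, oldest) -> assign | voices=[77 66 75 79]
Op 6: note_on(78): all voices busy, STEAL voice 1 (pitch 66, oldest) -> assign | voices=[77 78 75 79]
Op 7: note_on(62): all voices busy, STEAL voice 2 (pitch 75, oldest) -> assign | voices=[77 78 62 79]
Op 8: note_on(89): all voices busy, STEAL voice 3 (pitch 79, oldest) -> assign | voices=[77 78 62 89]
Op 9: note_on(64): all voices busy, STEAL voice 0 (pitch 77, oldest) -> assign | voices=[64 78 62 89]
Op 10: note_on(61): all voices busy, STEAL voice 1 (pitch 78, oldest) -> assign | voices=[64 61 62 89]
Op 11: note_on(70): all voices busy, STEAL voice 2 (pitch 62, oldest) -> assign | voices=[64 61 70 89]
Op 12: note_on(88): all voices busy, STEAL voice 3 (pitch 89, oldest) -> assign | voices=[64 61 70 88]

Answer: 67 66 75 79 77 78 62 89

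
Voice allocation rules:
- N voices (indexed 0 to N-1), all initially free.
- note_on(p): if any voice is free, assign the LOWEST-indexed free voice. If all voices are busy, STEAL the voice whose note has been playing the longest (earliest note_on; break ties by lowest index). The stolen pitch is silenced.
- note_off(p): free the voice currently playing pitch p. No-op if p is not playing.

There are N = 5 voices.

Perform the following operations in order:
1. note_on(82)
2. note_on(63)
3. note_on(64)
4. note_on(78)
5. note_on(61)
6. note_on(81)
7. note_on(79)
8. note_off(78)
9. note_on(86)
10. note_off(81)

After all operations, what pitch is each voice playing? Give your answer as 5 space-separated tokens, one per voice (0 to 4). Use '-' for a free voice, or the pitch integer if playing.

Op 1: note_on(82): voice 0 is free -> assigned | voices=[82 - - - -]
Op 2: note_on(63): voice 1 is free -> assigned | voices=[82 63 - - -]
Op 3: note_on(64): voice 2 is free -> assigned | voices=[82 63 64 - -]
Op 4: note_on(78): voice 3 is free -> assigned | voices=[82 63 64 78 -]
Op 5: note_on(61): voice 4 is free -> assigned | voices=[82 63 64 78 61]
Op 6: note_on(81): all voices busy, STEAL voice 0 (pitch 82, oldest) -> assign | voices=[81 63 64 78 61]
Op 7: note_on(79): all voices busy, STEAL voice 1 (pitch 63, oldest) -> assign | voices=[81 79 64 78 61]
Op 8: note_off(78): free voice 3 | voices=[81 79 64 - 61]
Op 9: note_on(86): voice 3 is free -> assigned | voices=[81 79 64 86 61]
Op 10: note_off(81): free voice 0 | voices=[- 79 64 86 61]

Answer: - 79 64 86 61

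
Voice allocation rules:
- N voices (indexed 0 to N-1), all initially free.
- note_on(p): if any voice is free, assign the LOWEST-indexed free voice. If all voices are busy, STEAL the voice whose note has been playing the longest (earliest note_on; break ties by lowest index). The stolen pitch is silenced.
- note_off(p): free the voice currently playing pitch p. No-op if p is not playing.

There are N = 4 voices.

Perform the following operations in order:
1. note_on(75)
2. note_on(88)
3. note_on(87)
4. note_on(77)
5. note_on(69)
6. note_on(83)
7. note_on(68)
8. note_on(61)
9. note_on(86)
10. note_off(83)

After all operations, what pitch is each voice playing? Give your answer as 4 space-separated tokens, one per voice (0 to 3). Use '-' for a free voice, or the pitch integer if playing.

Answer: 86 - 68 61

Derivation:
Op 1: note_on(75): voice 0 is free -> assigned | voices=[75 - - -]
Op 2: note_on(88): voice 1 is free -> assigned | voices=[75 88 - -]
Op 3: note_on(87): voice 2 is free -> assigned | voices=[75 88 87 -]
Op 4: note_on(77): voice 3 is free -> assigned | voices=[75 88 87 77]
Op 5: note_on(69): all voices busy, STEAL voice 0 (pitch 75, oldest) -> assign | voices=[69 88 87 77]
Op 6: note_on(83): all voices busy, STEAL voice 1 (pitch 88, oldest) -> assign | voices=[69 83 87 77]
Op 7: note_on(68): all voices busy, STEAL voice 2 (pitch 87, oldest) -> assign | voices=[69 83 68 77]
Op 8: note_on(61): all voices busy, STEAL voice 3 (pitch 77, oldest) -> assign | voices=[69 83 68 61]
Op 9: note_on(86): all voices busy, STEAL voice 0 (pitch 69, oldest) -> assign | voices=[86 83 68 61]
Op 10: note_off(83): free voice 1 | voices=[86 - 68 61]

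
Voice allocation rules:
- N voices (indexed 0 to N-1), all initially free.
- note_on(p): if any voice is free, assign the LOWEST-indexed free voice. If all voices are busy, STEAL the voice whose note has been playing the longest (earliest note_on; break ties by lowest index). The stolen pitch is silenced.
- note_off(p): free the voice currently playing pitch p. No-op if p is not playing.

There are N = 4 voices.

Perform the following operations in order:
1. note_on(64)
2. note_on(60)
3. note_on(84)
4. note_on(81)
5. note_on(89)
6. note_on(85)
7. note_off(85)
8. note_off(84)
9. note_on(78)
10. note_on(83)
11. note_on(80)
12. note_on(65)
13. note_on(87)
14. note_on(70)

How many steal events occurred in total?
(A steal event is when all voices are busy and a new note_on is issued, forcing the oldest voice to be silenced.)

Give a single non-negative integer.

Answer: 6

Derivation:
Op 1: note_on(64): voice 0 is free -> assigned | voices=[64 - - -]
Op 2: note_on(60): voice 1 is free -> assigned | voices=[64 60 - -]
Op 3: note_on(84): voice 2 is free -> assigned | voices=[64 60 84 -]
Op 4: note_on(81): voice 3 is free -> assigned | voices=[64 60 84 81]
Op 5: note_on(89): all voices busy, STEAL voice 0 (pitch 64, oldest) -> assign | voices=[89 60 84 81]
Op 6: note_on(85): all voices busy, STEAL voice 1 (pitch 60, oldest) -> assign | voices=[89 85 84 81]
Op 7: note_off(85): free voice 1 | voices=[89 - 84 81]
Op 8: note_off(84): free voice 2 | voices=[89 - - 81]
Op 9: note_on(78): voice 1 is free -> assigned | voices=[89 78 - 81]
Op 10: note_on(83): voice 2 is free -> assigned | voices=[89 78 83 81]
Op 11: note_on(80): all voices busy, STEAL voice 3 (pitch 81, oldest) -> assign | voices=[89 78 83 80]
Op 12: note_on(65): all voices busy, STEAL voice 0 (pitch 89, oldest) -> assign | voices=[65 78 83 80]
Op 13: note_on(87): all voices busy, STEAL voice 1 (pitch 78, oldest) -> assign | voices=[65 87 83 80]
Op 14: note_on(70): all voices busy, STEAL voice 2 (pitch 83, oldest) -> assign | voices=[65 87 70 80]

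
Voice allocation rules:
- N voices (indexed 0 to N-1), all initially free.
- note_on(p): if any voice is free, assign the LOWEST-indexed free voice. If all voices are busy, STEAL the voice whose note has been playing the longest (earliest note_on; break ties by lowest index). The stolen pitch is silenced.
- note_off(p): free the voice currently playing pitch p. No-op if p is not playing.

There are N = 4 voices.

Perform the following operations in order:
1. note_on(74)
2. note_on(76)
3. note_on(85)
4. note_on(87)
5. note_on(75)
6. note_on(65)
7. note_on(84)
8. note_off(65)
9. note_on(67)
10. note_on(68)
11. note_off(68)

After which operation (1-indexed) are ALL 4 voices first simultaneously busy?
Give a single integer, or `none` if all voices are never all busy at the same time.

Op 1: note_on(74): voice 0 is free -> assigned | voices=[74 - - -]
Op 2: note_on(76): voice 1 is free -> assigned | voices=[74 76 - -]
Op 3: note_on(85): voice 2 is free -> assigned | voices=[74 76 85 -]
Op 4: note_on(87): voice 3 is free -> assigned | voices=[74 76 85 87]
Op 5: note_on(75): all voices busy, STEAL voice 0 (pitch 74, oldest) -> assign | voices=[75 76 85 87]
Op 6: note_on(65): all voices busy, STEAL voice 1 (pitch 76, oldest) -> assign | voices=[75 65 85 87]
Op 7: note_on(84): all voices busy, STEAL voice 2 (pitch 85, oldest) -> assign | voices=[75 65 84 87]
Op 8: note_off(65): free voice 1 | voices=[75 - 84 87]
Op 9: note_on(67): voice 1 is free -> assigned | voices=[75 67 84 87]
Op 10: note_on(68): all voices busy, STEAL voice 3 (pitch 87, oldest) -> assign | voices=[75 67 84 68]
Op 11: note_off(68): free voice 3 | voices=[75 67 84 -]

Answer: 4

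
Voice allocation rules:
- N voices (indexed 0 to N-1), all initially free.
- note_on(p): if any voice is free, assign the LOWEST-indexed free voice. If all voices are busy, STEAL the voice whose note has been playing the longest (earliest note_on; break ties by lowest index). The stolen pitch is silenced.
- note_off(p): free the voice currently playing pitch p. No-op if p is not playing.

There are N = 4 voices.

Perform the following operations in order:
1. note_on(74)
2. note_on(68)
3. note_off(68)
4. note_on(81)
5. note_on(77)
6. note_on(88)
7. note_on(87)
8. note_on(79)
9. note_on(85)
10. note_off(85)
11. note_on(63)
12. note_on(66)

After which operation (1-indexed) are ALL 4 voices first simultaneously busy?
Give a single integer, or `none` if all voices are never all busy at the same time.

Op 1: note_on(74): voice 0 is free -> assigned | voices=[74 - - -]
Op 2: note_on(68): voice 1 is free -> assigned | voices=[74 68 - -]
Op 3: note_off(68): free voice 1 | voices=[74 - - -]
Op 4: note_on(81): voice 1 is free -> assigned | voices=[74 81 - -]
Op 5: note_on(77): voice 2 is free -> assigned | voices=[74 81 77 -]
Op 6: note_on(88): voice 3 is free -> assigned | voices=[74 81 77 88]
Op 7: note_on(87): all voices busy, STEAL voice 0 (pitch 74, oldest) -> assign | voices=[87 81 77 88]
Op 8: note_on(79): all voices busy, STEAL voice 1 (pitch 81, oldest) -> assign | voices=[87 79 77 88]
Op 9: note_on(85): all voices busy, STEAL voice 2 (pitch 77, oldest) -> assign | voices=[87 79 85 88]
Op 10: note_off(85): free voice 2 | voices=[87 79 - 88]
Op 11: note_on(63): voice 2 is free -> assigned | voices=[87 79 63 88]
Op 12: note_on(66): all voices busy, STEAL voice 3 (pitch 88, oldest) -> assign | voices=[87 79 63 66]

Answer: 6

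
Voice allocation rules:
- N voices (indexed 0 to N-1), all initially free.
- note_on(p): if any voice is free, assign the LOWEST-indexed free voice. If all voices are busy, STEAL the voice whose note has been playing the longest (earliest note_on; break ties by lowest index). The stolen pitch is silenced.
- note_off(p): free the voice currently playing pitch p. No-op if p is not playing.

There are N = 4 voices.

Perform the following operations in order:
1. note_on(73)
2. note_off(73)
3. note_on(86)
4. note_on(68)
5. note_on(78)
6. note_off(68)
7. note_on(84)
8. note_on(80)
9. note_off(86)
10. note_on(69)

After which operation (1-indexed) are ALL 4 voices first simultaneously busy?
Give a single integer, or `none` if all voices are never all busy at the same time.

Op 1: note_on(73): voice 0 is free -> assigned | voices=[73 - - -]
Op 2: note_off(73): free voice 0 | voices=[- - - -]
Op 3: note_on(86): voice 0 is free -> assigned | voices=[86 - - -]
Op 4: note_on(68): voice 1 is free -> assigned | voices=[86 68 - -]
Op 5: note_on(78): voice 2 is free -> assigned | voices=[86 68 78 -]
Op 6: note_off(68): free voice 1 | voices=[86 - 78 -]
Op 7: note_on(84): voice 1 is free -> assigned | voices=[86 84 78 -]
Op 8: note_on(80): voice 3 is free -> assigned | voices=[86 84 78 80]
Op 9: note_off(86): free voice 0 | voices=[- 84 78 80]
Op 10: note_on(69): voice 0 is free -> assigned | voices=[69 84 78 80]

Answer: 8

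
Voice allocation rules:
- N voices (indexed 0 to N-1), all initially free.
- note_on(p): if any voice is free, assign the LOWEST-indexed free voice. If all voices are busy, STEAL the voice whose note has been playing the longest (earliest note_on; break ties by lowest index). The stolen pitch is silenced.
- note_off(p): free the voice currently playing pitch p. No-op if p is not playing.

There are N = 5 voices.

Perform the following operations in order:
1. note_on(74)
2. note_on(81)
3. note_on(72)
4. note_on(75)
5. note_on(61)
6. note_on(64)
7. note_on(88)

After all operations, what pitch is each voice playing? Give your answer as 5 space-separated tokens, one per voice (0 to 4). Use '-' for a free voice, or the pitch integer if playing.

Op 1: note_on(74): voice 0 is free -> assigned | voices=[74 - - - -]
Op 2: note_on(81): voice 1 is free -> assigned | voices=[74 81 - - -]
Op 3: note_on(72): voice 2 is free -> assigned | voices=[74 81 72 - -]
Op 4: note_on(75): voice 3 is free -> assigned | voices=[74 81 72 75 -]
Op 5: note_on(61): voice 4 is free -> assigned | voices=[74 81 72 75 61]
Op 6: note_on(64): all voices busy, STEAL voice 0 (pitch 74, oldest) -> assign | voices=[64 81 72 75 61]
Op 7: note_on(88): all voices busy, STEAL voice 1 (pitch 81, oldest) -> assign | voices=[64 88 72 75 61]

Answer: 64 88 72 75 61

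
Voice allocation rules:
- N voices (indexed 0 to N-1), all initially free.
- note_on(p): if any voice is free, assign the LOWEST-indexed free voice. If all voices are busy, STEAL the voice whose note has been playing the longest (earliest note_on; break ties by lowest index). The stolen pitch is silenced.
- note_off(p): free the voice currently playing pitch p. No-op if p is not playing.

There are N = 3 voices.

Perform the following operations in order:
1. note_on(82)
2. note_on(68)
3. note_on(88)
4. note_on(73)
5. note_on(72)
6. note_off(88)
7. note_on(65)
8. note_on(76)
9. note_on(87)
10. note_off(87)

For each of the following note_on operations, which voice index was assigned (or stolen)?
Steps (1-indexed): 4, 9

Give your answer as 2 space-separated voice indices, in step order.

Op 1: note_on(82): voice 0 is free -> assigned | voices=[82 - -]
Op 2: note_on(68): voice 1 is free -> assigned | voices=[82 68 -]
Op 3: note_on(88): voice 2 is free -> assigned | voices=[82 68 88]
Op 4: note_on(73): all voices busy, STEAL voice 0 (pitch 82, oldest) -> assign | voices=[73 68 88]
Op 5: note_on(72): all voices busy, STEAL voice 1 (pitch 68, oldest) -> assign | voices=[73 72 88]
Op 6: note_off(88): free voice 2 | voices=[73 72 -]
Op 7: note_on(65): voice 2 is free -> assigned | voices=[73 72 65]
Op 8: note_on(76): all voices busy, STEAL voice 0 (pitch 73, oldest) -> assign | voices=[76 72 65]
Op 9: note_on(87): all voices busy, STEAL voice 1 (pitch 72, oldest) -> assign | voices=[76 87 65]
Op 10: note_off(87): free voice 1 | voices=[76 - 65]

Answer: 0 1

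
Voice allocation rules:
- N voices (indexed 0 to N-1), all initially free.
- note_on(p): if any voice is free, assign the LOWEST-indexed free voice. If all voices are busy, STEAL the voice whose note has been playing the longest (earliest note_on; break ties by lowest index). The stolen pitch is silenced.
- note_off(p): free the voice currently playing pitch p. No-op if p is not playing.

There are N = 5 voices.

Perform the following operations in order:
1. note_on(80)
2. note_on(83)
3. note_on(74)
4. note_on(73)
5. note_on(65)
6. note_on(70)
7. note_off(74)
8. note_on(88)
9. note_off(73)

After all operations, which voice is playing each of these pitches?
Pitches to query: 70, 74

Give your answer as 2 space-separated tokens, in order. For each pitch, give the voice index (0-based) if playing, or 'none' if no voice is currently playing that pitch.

Answer: 0 none

Derivation:
Op 1: note_on(80): voice 0 is free -> assigned | voices=[80 - - - -]
Op 2: note_on(83): voice 1 is free -> assigned | voices=[80 83 - - -]
Op 3: note_on(74): voice 2 is free -> assigned | voices=[80 83 74 - -]
Op 4: note_on(73): voice 3 is free -> assigned | voices=[80 83 74 73 -]
Op 5: note_on(65): voice 4 is free -> assigned | voices=[80 83 74 73 65]
Op 6: note_on(70): all voices busy, STEAL voice 0 (pitch 80, oldest) -> assign | voices=[70 83 74 73 65]
Op 7: note_off(74): free voice 2 | voices=[70 83 - 73 65]
Op 8: note_on(88): voice 2 is free -> assigned | voices=[70 83 88 73 65]
Op 9: note_off(73): free voice 3 | voices=[70 83 88 - 65]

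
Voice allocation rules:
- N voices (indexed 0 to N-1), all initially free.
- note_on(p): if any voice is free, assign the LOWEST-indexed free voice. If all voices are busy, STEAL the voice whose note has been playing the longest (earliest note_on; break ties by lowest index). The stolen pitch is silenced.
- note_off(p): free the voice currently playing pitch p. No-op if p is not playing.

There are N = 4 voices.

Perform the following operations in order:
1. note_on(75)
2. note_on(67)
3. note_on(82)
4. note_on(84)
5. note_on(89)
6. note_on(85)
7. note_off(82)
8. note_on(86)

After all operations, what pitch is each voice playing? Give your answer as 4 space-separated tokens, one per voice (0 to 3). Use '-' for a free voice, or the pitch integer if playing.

Answer: 89 85 86 84

Derivation:
Op 1: note_on(75): voice 0 is free -> assigned | voices=[75 - - -]
Op 2: note_on(67): voice 1 is free -> assigned | voices=[75 67 - -]
Op 3: note_on(82): voice 2 is free -> assigned | voices=[75 67 82 -]
Op 4: note_on(84): voice 3 is free -> assigned | voices=[75 67 82 84]
Op 5: note_on(89): all voices busy, STEAL voice 0 (pitch 75, oldest) -> assign | voices=[89 67 82 84]
Op 6: note_on(85): all voices busy, STEAL voice 1 (pitch 67, oldest) -> assign | voices=[89 85 82 84]
Op 7: note_off(82): free voice 2 | voices=[89 85 - 84]
Op 8: note_on(86): voice 2 is free -> assigned | voices=[89 85 86 84]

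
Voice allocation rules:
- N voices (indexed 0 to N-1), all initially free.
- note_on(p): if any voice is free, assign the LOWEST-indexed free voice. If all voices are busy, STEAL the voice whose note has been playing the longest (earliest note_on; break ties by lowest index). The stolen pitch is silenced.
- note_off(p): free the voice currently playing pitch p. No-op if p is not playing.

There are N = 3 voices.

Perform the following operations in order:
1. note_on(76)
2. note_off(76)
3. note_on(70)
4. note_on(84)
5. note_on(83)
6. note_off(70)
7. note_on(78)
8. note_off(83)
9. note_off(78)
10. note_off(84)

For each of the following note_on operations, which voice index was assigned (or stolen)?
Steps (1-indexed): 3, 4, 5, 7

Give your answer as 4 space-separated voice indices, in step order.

Op 1: note_on(76): voice 0 is free -> assigned | voices=[76 - -]
Op 2: note_off(76): free voice 0 | voices=[- - -]
Op 3: note_on(70): voice 0 is free -> assigned | voices=[70 - -]
Op 4: note_on(84): voice 1 is free -> assigned | voices=[70 84 -]
Op 5: note_on(83): voice 2 is free -> assigned | voices=[70 84 83]
Op 6: note_off(70): free voice 0 | voices=[- 84 83]
Op 7: note_on(78): voice 0 is free -> assigned | voices=[78 84 83]
Op 8: note_off(83): free voice 2 | voices=[78 84 -]
Op 9: note_off(78): free voice 0 | voices=[- 84 -]
Op 10: note_off(84): free voice 1 | voices=[- - -]

Answer: 0 1 2 0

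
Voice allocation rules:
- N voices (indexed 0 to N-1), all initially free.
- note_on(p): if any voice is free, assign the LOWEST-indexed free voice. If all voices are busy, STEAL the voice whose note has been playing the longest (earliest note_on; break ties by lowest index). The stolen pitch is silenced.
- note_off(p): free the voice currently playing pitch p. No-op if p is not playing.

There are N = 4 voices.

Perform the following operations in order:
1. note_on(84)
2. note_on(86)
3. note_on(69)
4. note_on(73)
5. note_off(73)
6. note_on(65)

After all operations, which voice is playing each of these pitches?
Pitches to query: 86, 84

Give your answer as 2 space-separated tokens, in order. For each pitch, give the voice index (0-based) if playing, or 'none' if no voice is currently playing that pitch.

Answer: 1 0

Derivation:
Op 1: note_on(84): voice 0 is free -> assigned | voices=[84 - - -]
Op 2: note_on(86): voice 1 is free -> assigned | voices=[84 86 - -]
Op 3: note_on(69): voice 2 is free -> assigned | voices=[84 86 69 -]
Op 4: note_on(73): voice 3 is free -> assigned | voices=[84 86 69 73]
Op 5: note_off(73): free voice 3 | voices=[84 86 69 -]
Op 6: note_on(65): voice 3 is free -> assigned | voices=[84 86 69 65]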